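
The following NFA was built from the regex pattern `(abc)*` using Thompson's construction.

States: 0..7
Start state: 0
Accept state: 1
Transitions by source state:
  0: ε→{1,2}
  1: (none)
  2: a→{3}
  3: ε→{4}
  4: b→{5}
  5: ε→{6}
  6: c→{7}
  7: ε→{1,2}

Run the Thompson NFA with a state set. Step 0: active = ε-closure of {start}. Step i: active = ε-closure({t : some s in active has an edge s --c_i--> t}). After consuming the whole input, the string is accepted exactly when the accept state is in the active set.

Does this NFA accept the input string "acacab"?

Answer: REJECT

Steps:
start: ε-closure({0}) = {0,1,2}
'a' @ 1: {3,4}
'c' @ 2: {}  — state set empty
rest 'acab' ignored (set empty)
final: {}; accept 1 not in set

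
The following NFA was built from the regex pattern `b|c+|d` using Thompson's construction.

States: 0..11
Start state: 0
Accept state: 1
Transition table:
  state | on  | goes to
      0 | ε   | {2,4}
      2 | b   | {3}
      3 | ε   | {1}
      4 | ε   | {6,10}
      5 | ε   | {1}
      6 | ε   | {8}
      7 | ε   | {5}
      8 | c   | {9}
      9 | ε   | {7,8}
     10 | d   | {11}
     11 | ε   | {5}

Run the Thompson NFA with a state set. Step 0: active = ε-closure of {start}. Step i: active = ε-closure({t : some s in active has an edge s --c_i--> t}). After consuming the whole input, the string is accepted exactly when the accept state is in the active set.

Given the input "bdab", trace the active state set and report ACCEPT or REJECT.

initial (ε-close {0}): {0,2,4,6,8,10}
'b' @ 1: {1,3}  (accept∈set)
'd' @ 2: {}  — dead — no transitions
rest 'ab' ignored (set empty)
end set {} — state 1 not in

Answer: REJECT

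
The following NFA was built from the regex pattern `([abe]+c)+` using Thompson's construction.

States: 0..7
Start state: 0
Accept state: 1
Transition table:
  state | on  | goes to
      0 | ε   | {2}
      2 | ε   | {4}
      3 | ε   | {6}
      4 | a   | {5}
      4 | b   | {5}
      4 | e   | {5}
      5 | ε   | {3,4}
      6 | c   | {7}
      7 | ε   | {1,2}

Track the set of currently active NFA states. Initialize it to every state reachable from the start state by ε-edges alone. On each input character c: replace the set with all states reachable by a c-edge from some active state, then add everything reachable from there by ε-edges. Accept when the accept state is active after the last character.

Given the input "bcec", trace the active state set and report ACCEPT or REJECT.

Answer: ACCEPT

Trace:
initial (ε-close {0}): {0,2,4}
'b' @ 1: {3,4,5,6}
'c' @ 2: {1,2,4,7}  [accepting]
'e' @ 3: {3,4,5,6}
'c' @ 4: {1,2,4,7}  [accepting]
end set {1,2,4,7} — state 1 in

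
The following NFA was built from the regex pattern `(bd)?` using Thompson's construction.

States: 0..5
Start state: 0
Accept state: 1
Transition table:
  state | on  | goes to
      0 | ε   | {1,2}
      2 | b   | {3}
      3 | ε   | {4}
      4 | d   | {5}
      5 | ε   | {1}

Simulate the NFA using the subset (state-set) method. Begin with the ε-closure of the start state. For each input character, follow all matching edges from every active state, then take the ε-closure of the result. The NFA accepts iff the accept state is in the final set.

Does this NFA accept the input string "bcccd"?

Answer: REJECT

Steps:
initial (ε-close {0}): {0,1,2}
'b' @ 1: {3,4}
'c' @ 2: {}  — dead — no transitions
rest 'ccd' ignored (set empty)
end set {} — state 1 not in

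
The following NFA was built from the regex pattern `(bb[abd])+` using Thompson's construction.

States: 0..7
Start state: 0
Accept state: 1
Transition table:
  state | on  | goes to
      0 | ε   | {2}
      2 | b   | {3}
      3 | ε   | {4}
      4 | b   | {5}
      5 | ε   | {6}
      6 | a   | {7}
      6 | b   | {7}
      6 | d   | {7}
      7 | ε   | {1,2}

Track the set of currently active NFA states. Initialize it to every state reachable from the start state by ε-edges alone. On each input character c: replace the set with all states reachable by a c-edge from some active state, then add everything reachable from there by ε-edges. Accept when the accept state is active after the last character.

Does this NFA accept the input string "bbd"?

start: ε-closure({0}) = {0,2}
'b' @ 1: {3,4}
'b' @ 2: {5,6}
'd' @ 3: {1,2,7}  (accept∈set)
end set {1,2,7} — state 1 in

Answer: ACCEPT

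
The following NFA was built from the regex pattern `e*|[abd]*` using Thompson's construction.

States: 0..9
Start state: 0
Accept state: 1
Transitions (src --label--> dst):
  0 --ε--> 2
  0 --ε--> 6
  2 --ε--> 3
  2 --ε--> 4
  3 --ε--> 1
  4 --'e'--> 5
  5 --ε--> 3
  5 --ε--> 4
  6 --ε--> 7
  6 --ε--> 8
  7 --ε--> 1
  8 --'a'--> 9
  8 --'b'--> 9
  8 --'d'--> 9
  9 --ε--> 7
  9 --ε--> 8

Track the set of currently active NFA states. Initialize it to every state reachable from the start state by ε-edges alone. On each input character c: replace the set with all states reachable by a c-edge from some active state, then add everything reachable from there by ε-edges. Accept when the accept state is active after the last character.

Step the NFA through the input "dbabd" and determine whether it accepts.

start: ε-closure({0}) = {0,1,2,3,4,6,7,8}
'd' @ 1: {1,7,8,9}  ✓accept
'b' @ 2: {1,7,8,9}  ✓accept
'a' @ 3: {1,7,8,9}  ✓accept
'b' @ 4: {1,7,8,9}  ✓accept
'd' @ 5: {1,7,8,9}  ✓accept
after full input: {1,7,8,9}  (accept=1 in)

Answer: ACCEPT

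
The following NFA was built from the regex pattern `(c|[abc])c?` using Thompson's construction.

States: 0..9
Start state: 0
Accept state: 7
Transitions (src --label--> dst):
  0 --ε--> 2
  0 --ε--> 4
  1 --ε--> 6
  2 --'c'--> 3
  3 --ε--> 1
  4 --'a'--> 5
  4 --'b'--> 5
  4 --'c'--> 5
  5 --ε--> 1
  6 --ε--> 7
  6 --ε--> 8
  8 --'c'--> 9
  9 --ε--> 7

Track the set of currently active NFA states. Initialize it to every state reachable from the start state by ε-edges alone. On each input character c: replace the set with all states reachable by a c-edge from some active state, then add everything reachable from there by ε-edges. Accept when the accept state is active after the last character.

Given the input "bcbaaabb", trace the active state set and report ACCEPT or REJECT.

Answer: REJECT

Trace:
start: ε-closure({0}) = {0,2,4}
'b' @ 1: {1,5,6,7,8}  [accepting]
'c' @ 2: {7,9}  [accepting]
'b' @ 3: {}  — dead — no transitions
rest 'aaabb' ignored (set empty)
final: {}; accept 7 not in set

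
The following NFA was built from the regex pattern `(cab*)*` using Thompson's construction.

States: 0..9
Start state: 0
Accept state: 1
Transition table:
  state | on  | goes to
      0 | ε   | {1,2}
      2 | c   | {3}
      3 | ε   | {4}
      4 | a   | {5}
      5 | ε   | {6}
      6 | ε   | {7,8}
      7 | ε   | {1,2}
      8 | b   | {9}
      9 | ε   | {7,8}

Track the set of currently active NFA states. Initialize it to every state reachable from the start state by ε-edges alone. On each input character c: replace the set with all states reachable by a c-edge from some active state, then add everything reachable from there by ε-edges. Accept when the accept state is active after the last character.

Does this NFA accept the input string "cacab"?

Answer: ACCEPT

Steps:
S₀ = ε-closure({0}) = {0,1,2}
'c' @ 1: {3,4}
'a' @ 2: {1,2,5,6,7,8}  ✓accept
'c' @ 3: {3,4}
'a' @ 4: {1,2,5,6,7,8}  ✓accept
'b' @ 5: {1,2,7,8,9}  ✓accept
end set {1,2,7,8,9} — state 1 in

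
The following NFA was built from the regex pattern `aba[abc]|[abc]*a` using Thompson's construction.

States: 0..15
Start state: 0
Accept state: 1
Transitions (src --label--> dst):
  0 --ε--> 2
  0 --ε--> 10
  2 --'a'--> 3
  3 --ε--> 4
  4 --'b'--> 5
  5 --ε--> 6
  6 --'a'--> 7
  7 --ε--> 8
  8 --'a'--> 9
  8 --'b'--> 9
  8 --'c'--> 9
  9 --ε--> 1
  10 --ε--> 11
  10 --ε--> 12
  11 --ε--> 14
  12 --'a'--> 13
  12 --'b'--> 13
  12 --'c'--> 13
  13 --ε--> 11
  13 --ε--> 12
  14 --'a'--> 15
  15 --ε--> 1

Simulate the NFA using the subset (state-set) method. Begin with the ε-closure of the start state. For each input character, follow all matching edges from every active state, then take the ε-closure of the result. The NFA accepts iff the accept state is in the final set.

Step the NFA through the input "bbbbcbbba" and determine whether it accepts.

Answer: ACCEPT

Steps:
initial (ε-close {0}): {0,2,10,11,12,14}
'b' @ 1: {11,12,13,14}
'b' @ 2: {11,12,13,14}
'b' @ 3: {11,12,13,14}
'b' @ 4: {11,12,13,14}
'c' @ 5: {11,12,13,14}
'b' @ 6: {11,12,13,14}
'b' @ 7: {11,12,13,14}
'b' @ 8: {11,12,13,14}
'a' @ 9: {1,11,12,13,14,15}  (accept∈set)
after full input: {1,11,12,13,14,15}  (accept=1 in)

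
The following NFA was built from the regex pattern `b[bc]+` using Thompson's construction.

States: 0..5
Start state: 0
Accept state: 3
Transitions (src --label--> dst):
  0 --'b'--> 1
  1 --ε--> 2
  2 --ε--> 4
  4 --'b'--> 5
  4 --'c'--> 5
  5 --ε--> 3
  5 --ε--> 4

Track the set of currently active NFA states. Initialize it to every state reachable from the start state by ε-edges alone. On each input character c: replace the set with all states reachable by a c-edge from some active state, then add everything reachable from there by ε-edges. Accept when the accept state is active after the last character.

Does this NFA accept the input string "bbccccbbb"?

start: ε-closure({0}) = {0}
'b' @ 1: {1,2,4}
'b' @ 2: {3,4,5}  ✓accept
'c' @ 3: {3,4,5}  ✓accept
'c' @ 4: {3,4,5}  ✓accept
'c' @ 5: {3,4,5}  ✓accept
'c' @ 6: {3,4,5}  ✓accept
'b' @ 7: {3,4,5}  ✓accept
'b' @ 8: {3,4,5}  ✓accept
'b' @ 9: {3,4,5}  ✓accept
after full input: {3,4,5}  (accept=3 in)

Answer: ACCEPT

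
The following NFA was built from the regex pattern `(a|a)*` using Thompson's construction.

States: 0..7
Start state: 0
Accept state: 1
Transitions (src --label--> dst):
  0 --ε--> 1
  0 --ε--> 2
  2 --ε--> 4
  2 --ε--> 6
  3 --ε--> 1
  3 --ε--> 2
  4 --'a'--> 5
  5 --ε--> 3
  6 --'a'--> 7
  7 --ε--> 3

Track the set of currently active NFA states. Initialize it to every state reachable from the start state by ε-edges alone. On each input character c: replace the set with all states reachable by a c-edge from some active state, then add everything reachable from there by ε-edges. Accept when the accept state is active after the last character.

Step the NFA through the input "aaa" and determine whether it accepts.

Answer: ACCEPT

Trace:
start: ε-closure({0}) = {0,1,2,4,6}
'a' @ 1: {1,2,3,4,5,6,7}  (accept∈set)
'a' @ 2: {1,2,3,4,5,6,7}  (accept∈set)
'a' @ 3: {1,2,3,4,5,6,7}  (accept∈set)
end set {1,2,3,4,5,6,7} — state 1 in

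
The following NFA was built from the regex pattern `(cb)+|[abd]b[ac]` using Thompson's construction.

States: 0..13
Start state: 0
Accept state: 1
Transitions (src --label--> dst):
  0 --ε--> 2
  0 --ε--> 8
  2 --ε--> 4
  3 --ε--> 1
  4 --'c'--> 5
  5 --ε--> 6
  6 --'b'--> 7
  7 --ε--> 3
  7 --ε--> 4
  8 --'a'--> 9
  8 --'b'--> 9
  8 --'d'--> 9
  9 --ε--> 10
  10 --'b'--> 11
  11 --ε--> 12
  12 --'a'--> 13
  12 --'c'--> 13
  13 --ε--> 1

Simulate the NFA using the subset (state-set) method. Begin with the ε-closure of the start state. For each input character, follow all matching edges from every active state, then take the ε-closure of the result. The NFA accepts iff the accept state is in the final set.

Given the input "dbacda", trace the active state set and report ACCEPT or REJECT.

start: ε-closure({0}) = {0,2,4,8}
'd' @ 1: {9,10}
'b' @ 2: {11,12}
'a' @ 3: {1,13}  (accept∈set)
'c' @ 4: {}  — no active states
rest 'da' ignored (set empty)
end set {} — state 1 not in

Answer: REJECT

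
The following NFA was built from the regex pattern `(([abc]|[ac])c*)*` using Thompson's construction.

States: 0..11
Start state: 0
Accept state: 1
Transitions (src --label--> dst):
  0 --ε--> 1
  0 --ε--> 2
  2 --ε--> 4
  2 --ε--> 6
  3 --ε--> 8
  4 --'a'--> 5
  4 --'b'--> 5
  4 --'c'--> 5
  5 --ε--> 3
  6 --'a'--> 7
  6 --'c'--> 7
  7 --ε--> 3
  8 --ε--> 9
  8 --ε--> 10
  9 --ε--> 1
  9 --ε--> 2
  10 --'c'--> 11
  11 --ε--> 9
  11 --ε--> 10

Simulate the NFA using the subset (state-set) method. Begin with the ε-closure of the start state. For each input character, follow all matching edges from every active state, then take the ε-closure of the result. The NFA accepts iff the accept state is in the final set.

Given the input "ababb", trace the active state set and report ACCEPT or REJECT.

Answer: ACCEPT

Derivation:
S₀ = ε-closure({0}) = {0,1,2,4,6}
'a' @ 1: {1,2,3,4,5,6,7,8,9,10}  (accept∈set)
'b' @ 2: {1,2,3,4,5,6,8,9,10}  (accept∈set)
'a' @ 3: {1,2,3,4,5,6,7,8,9,10}  (accept∈set)
'b' @ 4: {1,2,3,4,5,6,8,9,10}  (accept∈set)
'b' @ 5: {1,2,3,4,5,6,8,9,10}  (accept∈set)
after full input: {1,2,3,4,5,6,8,9,10}  (accept=1 in)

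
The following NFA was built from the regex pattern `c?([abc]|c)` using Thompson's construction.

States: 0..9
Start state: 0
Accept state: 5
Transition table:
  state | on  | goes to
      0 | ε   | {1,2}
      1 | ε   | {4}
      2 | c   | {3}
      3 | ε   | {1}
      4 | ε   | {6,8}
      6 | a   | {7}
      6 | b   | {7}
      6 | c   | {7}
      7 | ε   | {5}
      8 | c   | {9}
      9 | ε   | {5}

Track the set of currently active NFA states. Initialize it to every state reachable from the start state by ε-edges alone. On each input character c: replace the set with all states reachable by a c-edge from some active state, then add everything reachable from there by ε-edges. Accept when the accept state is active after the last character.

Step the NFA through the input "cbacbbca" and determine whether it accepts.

S₀ = ε-closure({0}) = {0,1,2,4,6,8}
'c' @ 1: {1,3,4,5,6,7,8,9}  ✓accept
'b' @ 2: {5,7}  ✓accept
'a' @ 3: {}  — no active states
rest 'cbbca' ignored (set empty)
end set {} — state 5 not in

Answer: REJECT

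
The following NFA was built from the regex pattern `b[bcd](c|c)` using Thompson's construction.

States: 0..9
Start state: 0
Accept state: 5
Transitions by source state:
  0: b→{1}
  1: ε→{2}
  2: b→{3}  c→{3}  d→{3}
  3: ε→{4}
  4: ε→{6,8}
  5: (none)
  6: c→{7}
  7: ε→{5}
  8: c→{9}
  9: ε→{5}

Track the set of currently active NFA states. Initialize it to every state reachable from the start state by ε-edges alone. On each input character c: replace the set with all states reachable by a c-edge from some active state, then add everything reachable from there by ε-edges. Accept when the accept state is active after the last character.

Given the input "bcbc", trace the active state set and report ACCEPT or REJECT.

S₀ = ε-closure({0}) = {0}
'b' @ 1: {1,2}
'c' @ 2: {3,4,6,8}
'b' @ 3: {}  — dead — no transitions
rest 'c' ignored (set empty)
after full input: {}  (accept=5 not in)

Answer: REJECT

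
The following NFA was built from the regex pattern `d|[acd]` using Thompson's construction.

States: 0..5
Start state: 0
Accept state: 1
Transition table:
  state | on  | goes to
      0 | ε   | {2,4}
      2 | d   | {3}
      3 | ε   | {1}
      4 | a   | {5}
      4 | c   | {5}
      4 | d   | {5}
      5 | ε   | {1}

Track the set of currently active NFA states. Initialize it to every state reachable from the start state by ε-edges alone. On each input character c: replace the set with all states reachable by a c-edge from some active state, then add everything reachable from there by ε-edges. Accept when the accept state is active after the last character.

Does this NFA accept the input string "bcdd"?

Answer: REJECT

Derivation:
S₀ = ε-closure({0}) = {0,2,4}
'b' @ 1: {}  — dead — no transitions
rest 'cdd' ignored (set empty)
after full input: {}  (accept=1 not in)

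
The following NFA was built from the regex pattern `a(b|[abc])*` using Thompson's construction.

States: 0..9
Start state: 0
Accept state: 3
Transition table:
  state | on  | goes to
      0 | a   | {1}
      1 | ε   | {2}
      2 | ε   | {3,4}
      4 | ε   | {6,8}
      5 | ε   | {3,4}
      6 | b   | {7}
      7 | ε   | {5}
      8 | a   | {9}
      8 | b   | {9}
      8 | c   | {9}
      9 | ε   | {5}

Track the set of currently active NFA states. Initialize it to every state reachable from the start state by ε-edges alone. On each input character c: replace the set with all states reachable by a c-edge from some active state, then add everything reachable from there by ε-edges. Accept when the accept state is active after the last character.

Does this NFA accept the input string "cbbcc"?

Answer: REJECT

Trace:
S₀ = ε-closure({0}) = {0}
'c' @ 1: {}  — dead — no transitions
rest 'bbcc' ignored (set empty)
final: {}; accept 3 not in set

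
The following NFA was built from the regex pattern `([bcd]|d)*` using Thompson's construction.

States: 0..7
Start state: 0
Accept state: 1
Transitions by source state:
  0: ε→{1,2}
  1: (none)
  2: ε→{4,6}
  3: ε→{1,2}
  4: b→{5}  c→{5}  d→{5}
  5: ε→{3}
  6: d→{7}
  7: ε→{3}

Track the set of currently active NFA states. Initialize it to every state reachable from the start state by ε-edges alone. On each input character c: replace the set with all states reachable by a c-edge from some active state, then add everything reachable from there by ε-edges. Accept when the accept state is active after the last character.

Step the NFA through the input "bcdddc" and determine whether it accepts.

initial (ε-close {0}): {0,1,2,4,6}
'b' @ 1: {1,2,3,4,5,6}  ✓accept
'c' @ 2: {1,2,3,4,5,6}  ✓accept
'd' @ 3: {1,2,3,4,5,6,7}  ✓accept
'd' @ 4: {1,2,3,4,5,6,7}  ✓accept
'd' @ 5: {1,2,3,4,5,6,7}  ✓accept
'c' @ 6: {1,2,3,4,5,6}  ✓accept
final: {1,2,3,4,5,6}; accept 1 in set

Answer: ACCEPT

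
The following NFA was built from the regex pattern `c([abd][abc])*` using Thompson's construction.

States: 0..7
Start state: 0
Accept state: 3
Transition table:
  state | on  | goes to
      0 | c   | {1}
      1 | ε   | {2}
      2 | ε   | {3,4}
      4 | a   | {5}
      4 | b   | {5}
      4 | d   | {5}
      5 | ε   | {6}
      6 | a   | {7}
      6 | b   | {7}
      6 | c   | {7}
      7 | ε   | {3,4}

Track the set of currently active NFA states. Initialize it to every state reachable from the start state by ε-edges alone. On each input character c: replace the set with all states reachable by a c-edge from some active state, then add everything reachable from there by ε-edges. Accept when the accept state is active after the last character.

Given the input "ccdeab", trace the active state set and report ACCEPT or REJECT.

Answer: REJECT

Steps:
S₀ = ε-closure({0}) = {0}
'c' @ 1: {1,2,3,4}  (accept∈set)
'c' @ 2: {}  — state set empty
rest 'deab' ignored (set empty)
end set {} — state 3 not in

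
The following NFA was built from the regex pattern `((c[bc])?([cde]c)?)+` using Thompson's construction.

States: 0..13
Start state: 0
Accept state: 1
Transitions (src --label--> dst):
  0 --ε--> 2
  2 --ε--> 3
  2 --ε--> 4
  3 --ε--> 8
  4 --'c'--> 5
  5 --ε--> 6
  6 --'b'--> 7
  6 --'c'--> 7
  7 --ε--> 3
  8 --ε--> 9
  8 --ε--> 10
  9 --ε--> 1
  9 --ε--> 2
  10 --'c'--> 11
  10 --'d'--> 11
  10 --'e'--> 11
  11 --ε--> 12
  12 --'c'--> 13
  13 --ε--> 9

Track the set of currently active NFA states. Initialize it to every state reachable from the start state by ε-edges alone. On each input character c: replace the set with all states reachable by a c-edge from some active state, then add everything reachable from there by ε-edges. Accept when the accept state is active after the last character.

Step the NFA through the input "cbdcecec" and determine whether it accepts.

Answer: ACCEPT

Derivation:
initial (ε-close {0}): {0,1,2,3,4,8,9,10}
'c' @ 1: {5,6,11,12}
'b' @ 2: {1,2,3,4,7,8,9,10}  (accept∈set)
'd' @ 3: {11,12}
'c' @ 4: {1,2,3,4,8,9,10,13}  (accept∈set)
'e' @ 5: {11,12}
'c' @ 6: {1,2,3,4,8,9,10,13}  (accept∈set)
'e' @ 7: {11,12}
'c' @ 8: {1,2,3,4,8,9,10,13}  (accept∈set)
end set {1,2,3,4,8,9,10,13} — state 1 in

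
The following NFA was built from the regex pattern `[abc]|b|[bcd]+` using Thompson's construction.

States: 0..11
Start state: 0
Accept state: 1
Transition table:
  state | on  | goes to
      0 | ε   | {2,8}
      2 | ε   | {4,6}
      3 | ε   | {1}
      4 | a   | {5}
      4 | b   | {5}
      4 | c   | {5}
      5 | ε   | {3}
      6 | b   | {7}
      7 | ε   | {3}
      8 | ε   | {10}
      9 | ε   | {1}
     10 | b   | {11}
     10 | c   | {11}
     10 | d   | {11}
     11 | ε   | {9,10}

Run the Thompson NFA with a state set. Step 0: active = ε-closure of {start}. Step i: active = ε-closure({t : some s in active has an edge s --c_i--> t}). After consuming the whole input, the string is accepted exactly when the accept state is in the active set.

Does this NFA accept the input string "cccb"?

Answer: ACCEPT

Steps:
start: ε-closure({0}) = {0,2,4,6,8,10}
'c' @ 1: {1,3,5,9,10,11}  (accept∈set)
'c' @ 2: {1,9,10,11}  (accept∈set)
'c' @ 3: {1,9,10,11}  (accept∈set)
'b' @ 4: {1,9,10,11}  (accept∈set)
final: {1,9,10,11}; accept 1 in set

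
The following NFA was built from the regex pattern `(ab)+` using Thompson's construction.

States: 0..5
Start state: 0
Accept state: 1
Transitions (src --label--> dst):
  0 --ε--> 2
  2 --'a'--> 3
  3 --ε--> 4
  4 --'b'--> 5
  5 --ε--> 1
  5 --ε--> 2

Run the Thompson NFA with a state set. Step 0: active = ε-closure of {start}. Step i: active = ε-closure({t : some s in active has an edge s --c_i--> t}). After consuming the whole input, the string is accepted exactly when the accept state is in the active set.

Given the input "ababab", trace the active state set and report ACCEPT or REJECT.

Answer: ACCEPT

Derivation:
initial (ε-close {0}): {0,2}
'a' @ 1: {3,4}
'b' @ 2: {1,2,5}  ✓accept
'a' @ 3: {3,4}
'b' @ 4: {1,2,5}  ✓accept
'a' @ 5: {3,4}
'b' @ 6: {1,2,5}  ✓accept
after full input: {1,2,5}  (accept=1 in)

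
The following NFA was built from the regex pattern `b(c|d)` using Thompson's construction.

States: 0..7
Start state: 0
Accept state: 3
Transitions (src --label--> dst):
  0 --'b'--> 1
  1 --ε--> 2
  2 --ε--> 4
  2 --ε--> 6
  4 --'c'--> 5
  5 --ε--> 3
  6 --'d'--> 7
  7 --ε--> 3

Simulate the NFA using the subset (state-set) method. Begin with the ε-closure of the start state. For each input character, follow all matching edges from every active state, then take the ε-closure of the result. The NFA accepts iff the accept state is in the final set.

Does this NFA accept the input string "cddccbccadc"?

Answer: REJECT

Derivation:
initial (ε-close {0}): {0}
'c' @ 1: {}  — state set empty
rest 'ddccbccadc' ignored (set empty)
after full input: {}  (accept=3 not in)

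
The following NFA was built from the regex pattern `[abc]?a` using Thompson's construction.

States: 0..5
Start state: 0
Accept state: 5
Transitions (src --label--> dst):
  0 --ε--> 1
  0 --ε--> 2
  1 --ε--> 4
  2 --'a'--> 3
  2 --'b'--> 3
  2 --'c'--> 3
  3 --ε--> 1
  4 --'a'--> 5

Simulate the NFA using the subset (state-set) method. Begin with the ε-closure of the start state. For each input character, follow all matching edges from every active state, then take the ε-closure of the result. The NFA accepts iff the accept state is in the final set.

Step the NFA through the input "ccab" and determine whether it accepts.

initial (ε-close {0}): {0,1,2,4}
'c' @ 1: {1,3,4}
'c' @ 2: {}  — dead — no transitions
rest 'ab' ignored (set empty)
after full input: {}  (accept=5 not in)

Answer: REJECT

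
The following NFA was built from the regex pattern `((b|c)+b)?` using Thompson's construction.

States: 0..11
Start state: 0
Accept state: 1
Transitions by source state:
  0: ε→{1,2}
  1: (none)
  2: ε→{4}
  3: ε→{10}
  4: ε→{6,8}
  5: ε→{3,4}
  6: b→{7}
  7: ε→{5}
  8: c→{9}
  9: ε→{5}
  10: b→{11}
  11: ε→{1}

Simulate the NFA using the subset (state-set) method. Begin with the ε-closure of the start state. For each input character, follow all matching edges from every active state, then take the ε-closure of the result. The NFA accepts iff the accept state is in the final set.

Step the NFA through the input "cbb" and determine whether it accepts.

S₀ = ε-closure({0}) = {0,1,2,4,6,8}
'c' @ 1: {3,4,5,6,8,9,10}
'b' @ 2: {1,3,4,5,6,7,8,10,11}  ✓accept
'b' @ 3: {1,3,4,5,6,7,8,10,11}  ✓accept
end set {1,3,4,5,6,7,8,10,11} — state 1 in

Answer: ACCEPT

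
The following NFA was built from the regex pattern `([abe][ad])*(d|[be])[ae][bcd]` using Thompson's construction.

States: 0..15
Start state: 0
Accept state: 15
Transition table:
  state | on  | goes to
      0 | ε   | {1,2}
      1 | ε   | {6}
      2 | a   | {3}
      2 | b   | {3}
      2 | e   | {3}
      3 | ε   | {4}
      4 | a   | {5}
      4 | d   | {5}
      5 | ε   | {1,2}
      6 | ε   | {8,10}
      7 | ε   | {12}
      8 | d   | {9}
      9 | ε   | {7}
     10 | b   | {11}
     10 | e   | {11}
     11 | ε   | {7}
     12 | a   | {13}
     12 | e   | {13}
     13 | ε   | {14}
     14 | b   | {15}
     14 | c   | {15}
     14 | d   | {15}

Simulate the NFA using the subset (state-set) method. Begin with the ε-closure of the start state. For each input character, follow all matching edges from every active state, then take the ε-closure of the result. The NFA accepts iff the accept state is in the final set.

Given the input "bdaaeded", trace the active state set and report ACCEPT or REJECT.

Answer: REJECT

Derivation:
initial (ε-close {0}): {0,1,2,6,8,10}
'b' @ 1: {3,4,7,11,12}
'd' @ 2: {1,2,5,6,8,10}
'a' @ 3: {3,4}
'a' @ 4: {1,2,5,6,8,10}
'e' @ 5: {3,4,7,11,12}
'd' @ 6: {1,2,5,6,8,10}
'e' @ 7: {3,4,7,11,12}
'd' @ 8: {1,2,5,6,8,10}
after full input: {1,2,5,6,8,10}  (accept=15 not in)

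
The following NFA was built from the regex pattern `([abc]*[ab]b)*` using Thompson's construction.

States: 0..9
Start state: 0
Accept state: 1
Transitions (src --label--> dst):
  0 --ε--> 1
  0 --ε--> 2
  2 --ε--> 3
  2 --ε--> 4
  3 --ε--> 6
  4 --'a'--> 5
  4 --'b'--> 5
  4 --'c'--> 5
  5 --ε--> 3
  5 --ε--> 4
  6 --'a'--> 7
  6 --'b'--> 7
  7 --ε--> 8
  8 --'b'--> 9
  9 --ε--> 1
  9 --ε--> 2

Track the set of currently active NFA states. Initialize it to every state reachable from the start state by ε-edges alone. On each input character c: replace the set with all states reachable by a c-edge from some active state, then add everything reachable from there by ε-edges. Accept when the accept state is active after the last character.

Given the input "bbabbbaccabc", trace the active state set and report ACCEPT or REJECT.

start: ε-closure({0}) = {0,1,2,3,4,6}
'b' @ 1: {3,4,5,6,7,8}
'b' @ 2: {1,2,3,4,5,6,7,8,9}  [accepting]
'a' @ 3: {3,4,5,6,7,8}
'b' @ 4: {1,2,3,4,5,6,7,8,9}  [accepting]
'b' @ 5: {1,2,3,4,5,6,7,8,9}  [accepting]
'b' @ 6: {1,2,3,4,5,6,7,8,9}  [accepting]
'a' @ 7: {3,4,5,6,7,8}
'c' @ 8: {3,4,5,6}
'c' @ 9: {3,4,5,6}
'a' @ 10: {3,4,5,6,7,8}
'b' @ 11: {1,2,3,4,5,6,7,8,9}  [accepting]
'c' @ 12: {3,4,5,6}
final: {3,4,5,6}; accept 1 not in set

Answer: REJECT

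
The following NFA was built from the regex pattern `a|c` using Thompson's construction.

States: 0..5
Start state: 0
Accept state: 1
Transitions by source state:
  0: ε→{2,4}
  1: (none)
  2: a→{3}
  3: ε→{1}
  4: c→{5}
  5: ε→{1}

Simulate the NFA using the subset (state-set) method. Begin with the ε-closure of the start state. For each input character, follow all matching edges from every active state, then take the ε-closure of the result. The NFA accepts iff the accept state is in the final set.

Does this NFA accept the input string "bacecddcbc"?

Answer: REJECT

Steps:
start: ε-closure({0}) = {0,2,4}
'b' @ 1: {}  — no active states
rest 'acecddcbc' ignored (set empty)
after full input: {}  (accept=1 not in)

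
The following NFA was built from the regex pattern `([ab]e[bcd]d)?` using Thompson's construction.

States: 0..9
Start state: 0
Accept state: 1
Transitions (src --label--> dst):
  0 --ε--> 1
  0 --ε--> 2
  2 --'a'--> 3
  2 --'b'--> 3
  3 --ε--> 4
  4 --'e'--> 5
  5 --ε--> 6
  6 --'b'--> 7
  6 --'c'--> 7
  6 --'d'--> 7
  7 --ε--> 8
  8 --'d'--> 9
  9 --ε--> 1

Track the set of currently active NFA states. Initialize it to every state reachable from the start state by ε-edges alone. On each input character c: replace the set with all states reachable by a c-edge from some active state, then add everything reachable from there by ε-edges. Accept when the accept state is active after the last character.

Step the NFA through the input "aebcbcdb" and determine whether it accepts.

initial (ε-close {0}): {0,1,2}
'a' @ 1: {3,4}
'e' @ 2: {5,6}
'b' @ 3: {7,8}
'c' @ 4: {}  — no active states
rest 'bcdb' ignored (set empty)
end set {} — state 1 not in

Answer: REJECT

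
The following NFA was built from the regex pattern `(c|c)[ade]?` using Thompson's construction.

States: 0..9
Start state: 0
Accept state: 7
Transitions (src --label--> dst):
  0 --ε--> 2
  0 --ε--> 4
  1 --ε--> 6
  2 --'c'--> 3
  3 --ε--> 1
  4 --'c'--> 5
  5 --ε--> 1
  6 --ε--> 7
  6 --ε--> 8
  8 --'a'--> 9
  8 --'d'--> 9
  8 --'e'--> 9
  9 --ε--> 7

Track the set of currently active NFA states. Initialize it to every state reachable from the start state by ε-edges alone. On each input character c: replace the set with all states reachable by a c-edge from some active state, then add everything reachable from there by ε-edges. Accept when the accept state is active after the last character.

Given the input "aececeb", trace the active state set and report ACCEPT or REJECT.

start: ε-closure({0}) = {0,2,4}
'a' @ 1: {}  — no active states
rest 'ececeb' ignored (set empty)
final: {}; accept 7 not in set

Answer: REJECT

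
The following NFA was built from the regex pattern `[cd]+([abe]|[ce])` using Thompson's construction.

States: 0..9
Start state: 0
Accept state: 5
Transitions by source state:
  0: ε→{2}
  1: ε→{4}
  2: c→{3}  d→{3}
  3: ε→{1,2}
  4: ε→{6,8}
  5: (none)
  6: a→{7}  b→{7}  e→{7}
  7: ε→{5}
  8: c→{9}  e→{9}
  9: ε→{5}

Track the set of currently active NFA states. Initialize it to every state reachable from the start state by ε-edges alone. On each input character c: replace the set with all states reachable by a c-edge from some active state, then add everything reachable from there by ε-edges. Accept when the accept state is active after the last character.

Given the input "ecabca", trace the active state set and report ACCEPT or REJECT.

Answer: REJECT

Derivation:
start: ε-closure({0}) = {0,2}
'e' @ 1: {}  — dead — no transitions
rest 'cabca' ignored (set empty)
after full input: {}  (accept=5 not in)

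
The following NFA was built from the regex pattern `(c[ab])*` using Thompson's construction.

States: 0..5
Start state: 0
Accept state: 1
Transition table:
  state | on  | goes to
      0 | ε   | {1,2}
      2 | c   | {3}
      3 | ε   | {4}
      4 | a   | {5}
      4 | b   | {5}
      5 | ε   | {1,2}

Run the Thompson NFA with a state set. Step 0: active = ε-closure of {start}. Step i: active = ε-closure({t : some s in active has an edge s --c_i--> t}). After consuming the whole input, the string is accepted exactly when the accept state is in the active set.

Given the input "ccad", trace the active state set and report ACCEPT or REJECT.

initial (ε-close {0}): {0,1,2}
'c' @ 1: {3,4}
'c' @ 2: {}  — state set empty
rest 'ad' ignored (set empty)
end set {} — state 1 not in

Answer: REJECT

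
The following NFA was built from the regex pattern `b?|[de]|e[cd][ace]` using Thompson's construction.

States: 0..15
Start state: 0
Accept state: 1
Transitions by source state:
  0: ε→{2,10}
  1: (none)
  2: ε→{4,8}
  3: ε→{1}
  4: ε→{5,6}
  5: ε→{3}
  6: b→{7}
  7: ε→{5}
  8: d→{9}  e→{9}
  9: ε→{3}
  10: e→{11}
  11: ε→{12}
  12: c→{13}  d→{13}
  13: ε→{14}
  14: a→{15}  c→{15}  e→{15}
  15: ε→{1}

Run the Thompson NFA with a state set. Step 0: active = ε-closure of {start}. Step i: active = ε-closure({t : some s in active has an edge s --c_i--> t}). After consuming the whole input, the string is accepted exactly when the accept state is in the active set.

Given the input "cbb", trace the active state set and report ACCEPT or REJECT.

initial (ε-close {0}): {0,1,2,3,4,5,6,8,10}
'c' @ 1: {}  — no active states
rest 'bb' ignored (set empty)
end set {} — state 1 not in

Answer: REJECT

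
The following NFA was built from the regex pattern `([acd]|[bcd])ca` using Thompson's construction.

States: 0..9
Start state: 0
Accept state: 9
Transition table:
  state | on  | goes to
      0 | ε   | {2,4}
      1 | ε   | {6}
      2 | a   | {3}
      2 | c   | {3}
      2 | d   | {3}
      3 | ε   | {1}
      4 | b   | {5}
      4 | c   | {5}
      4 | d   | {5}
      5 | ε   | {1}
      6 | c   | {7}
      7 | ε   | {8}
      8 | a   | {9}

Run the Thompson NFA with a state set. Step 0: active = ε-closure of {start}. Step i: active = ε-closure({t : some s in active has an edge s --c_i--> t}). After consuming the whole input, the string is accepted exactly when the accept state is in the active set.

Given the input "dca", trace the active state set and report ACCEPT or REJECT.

Answer: ACCEPT

Trace:
start: ε-closure({0}) = {0,2,4}
'd' @ 1: {1,3,5,6}
'c' @ 2: {7,8}
'a' @ 3: {9}  ✓accept
final: {9}; accept 9 in set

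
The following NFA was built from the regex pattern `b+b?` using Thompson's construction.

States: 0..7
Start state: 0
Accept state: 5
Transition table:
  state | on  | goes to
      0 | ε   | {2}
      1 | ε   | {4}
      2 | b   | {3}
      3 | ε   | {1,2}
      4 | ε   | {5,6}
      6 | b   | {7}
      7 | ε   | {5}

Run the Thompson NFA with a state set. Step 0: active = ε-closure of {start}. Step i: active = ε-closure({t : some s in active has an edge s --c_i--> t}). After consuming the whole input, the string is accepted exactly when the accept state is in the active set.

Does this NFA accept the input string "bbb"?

Answer: ACCEPT

Trace:
start: ε-closure({0}) = {0,2}
'b' @ 1: {1,2,3,4,5,6}  ✓accept
'b' @ 2: {1,2,3,4,5,6,7}  ✓accept
'b' @ 3: {1,2,3,4,5,6,7}  ✓accept
after full input: {1,2,3,4,5,6,7}  (accept=5 in)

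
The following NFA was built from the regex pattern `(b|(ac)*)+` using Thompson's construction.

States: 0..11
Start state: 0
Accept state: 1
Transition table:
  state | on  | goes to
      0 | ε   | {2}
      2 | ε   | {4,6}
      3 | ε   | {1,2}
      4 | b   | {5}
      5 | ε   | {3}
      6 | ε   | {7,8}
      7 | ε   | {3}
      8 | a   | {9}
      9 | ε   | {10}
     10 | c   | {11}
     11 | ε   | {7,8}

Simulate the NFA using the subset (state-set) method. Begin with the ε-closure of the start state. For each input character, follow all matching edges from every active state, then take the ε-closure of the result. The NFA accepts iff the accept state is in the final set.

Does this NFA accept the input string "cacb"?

initial (ε-close {0}): {0,1,2,3,4,6,7,8}
'c' @ 1: {}  — dead — no transitions
rest 'acb' ignored (set empty)
after full input: {}  (accept=1 not in)

Answer: REJECT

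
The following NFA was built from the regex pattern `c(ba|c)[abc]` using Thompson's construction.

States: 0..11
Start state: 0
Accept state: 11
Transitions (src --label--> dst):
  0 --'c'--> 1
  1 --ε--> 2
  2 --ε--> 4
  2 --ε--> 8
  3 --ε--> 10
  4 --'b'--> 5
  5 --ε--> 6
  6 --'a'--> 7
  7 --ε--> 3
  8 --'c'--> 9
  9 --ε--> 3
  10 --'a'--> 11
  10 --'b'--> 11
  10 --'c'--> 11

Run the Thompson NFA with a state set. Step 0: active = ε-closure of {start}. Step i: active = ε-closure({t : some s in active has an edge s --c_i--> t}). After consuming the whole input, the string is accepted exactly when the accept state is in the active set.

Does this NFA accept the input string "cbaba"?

initial (ε-close {0}): {0}
'c' @ 1: {1,2,4,8}
'b' @ 2: {5,6}
'a' @ 3: {3,7,10}
'b' @ 4: {11}  (accept∈set)
'a' @ 5: {}  — no active states
end set {} — state 11 not in

Answer: REJECT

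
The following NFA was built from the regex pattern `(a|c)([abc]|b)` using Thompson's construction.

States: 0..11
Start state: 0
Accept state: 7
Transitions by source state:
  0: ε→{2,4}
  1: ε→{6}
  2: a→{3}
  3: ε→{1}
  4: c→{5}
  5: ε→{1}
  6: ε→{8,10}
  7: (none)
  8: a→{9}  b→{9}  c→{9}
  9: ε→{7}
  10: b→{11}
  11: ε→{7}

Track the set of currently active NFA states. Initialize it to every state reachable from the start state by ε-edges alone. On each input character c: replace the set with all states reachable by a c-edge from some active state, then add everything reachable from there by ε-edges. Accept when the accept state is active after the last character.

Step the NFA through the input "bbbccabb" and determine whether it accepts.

S₀ = ε-closure({0}) = {0,2,4}
'b' @ 1: {}  — state set empty
rest 'bbccabb' ignored (set empty)
end set {} — state 7 not in

Answer: REJECT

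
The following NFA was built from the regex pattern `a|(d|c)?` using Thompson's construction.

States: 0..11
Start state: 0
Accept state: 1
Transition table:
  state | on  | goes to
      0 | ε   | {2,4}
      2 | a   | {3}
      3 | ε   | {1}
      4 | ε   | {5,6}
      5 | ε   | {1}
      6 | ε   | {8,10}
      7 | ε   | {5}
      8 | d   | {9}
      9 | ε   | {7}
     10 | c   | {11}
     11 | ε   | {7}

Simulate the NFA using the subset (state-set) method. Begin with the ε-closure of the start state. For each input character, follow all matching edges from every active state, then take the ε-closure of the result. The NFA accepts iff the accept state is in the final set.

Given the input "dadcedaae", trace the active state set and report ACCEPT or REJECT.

Answer: REJECT

Derivation:
initial (ε-close {0}): {0,1,2,4,5,6,8,10}
'd' @ 1: {1,5,7,9}  (accept∈set)
'a' @ 2: {}  — dead — no transitions
rest 'dcedaae' ignored (set empty)
end set {} — state 1 not in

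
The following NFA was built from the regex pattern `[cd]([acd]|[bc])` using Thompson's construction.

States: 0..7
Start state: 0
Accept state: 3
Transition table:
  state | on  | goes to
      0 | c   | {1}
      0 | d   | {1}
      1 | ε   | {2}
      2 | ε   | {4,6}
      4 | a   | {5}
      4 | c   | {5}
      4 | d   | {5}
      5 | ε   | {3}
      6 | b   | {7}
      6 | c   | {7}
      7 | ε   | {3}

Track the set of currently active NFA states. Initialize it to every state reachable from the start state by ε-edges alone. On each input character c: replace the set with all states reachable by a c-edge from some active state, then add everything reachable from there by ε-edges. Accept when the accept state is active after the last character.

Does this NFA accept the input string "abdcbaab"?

Answer: REJECT

Trace:
S₀ = ε-closure({0}) = {0}
'a' @ 1: {}  — state set empty
rest 'bdcbaab' ignored (set empty)
after full input: {}  (accept=3 not in)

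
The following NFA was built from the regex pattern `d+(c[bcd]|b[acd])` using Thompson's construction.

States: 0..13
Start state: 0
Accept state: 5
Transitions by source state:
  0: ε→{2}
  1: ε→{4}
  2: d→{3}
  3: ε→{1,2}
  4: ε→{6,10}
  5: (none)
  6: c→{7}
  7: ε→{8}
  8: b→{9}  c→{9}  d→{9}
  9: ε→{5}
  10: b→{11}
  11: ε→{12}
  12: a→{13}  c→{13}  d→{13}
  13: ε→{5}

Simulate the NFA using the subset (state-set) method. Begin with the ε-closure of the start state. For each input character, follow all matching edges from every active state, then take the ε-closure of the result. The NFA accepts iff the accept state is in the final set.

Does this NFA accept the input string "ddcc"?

Answer: ACCEPT

Derivation:
initial (ε-close {0}): {0,2}
'd' @ 1: {1,2,3,4,6,10}
'd' @ 2: {1,2,3,4,6,10}
'c' @ 3: {7,8}
'c' @ 4: {5,9}  (accept∈set)
after full input: {5,9}  (accept=5 in)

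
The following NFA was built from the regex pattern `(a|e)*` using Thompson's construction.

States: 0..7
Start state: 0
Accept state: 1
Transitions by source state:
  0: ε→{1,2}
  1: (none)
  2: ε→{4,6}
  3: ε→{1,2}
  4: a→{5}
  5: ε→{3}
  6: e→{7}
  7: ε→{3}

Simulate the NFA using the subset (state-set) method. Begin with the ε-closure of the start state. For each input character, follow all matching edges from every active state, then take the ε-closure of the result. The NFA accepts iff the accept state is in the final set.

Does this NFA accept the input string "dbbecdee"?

start: ε-closure({0}) = {0,1,2,4,6}
'd' @ 1: {}  — state set empty
rest 'bbecdee' ignored (set empty)
after full input: {}  (accept=1 not in)

Answer: REJECT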